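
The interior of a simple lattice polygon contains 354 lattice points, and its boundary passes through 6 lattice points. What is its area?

By Pick's theorem, A = I + B/2 − 1 = 354 + 6/2 − 1 = 356.

356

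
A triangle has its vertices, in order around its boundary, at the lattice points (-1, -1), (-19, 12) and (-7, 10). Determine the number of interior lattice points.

59

Using the shoelace formula, 2A = |[(-1)·12 − (-19)·(-1)] + [(-19)·10 − (-7)·12] + [(-7)·(-1) − (-1)·10]| = 120, so the area is 60.
The number of boundary lattice points is Σ gcd(|Δx|,|Δy|) = gcd(18,13) + gcd(12,2) + gcd(6,11) = 1+2+1 = 4.
Pick's theorem gives I = A − B/2 + 1 = 60 − 4/2 + 1 = 59.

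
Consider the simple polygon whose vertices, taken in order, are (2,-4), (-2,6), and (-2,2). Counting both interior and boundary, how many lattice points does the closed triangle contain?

The shoelace formula gives twice the area as |[2·6 − (-2)·(-4)] + [(-2)·2 − (-2)·6] + [(-2)·(-4) − 2·2]| = 16, so the area is 8.
The number of boundary lattice points is Σ gcd(|Δx|,|Δy|) = gcd(4,10) + gcd(0,4) + gcd(4,6) = 2+4+2 = 8.
Pick's theorem gives I = A − B/2 + 1 = 8 − 8/2 + 1 = 5, so the closed region contains I + B = 5 + 8 = 13 lattice points.

13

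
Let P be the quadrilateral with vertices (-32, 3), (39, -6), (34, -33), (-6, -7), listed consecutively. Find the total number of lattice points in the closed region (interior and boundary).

847

The shoelace formula gives twice the area as |((-32)·(-6) − 39·3) + (39·(-33) − 34·(-6)) + (34·(-7) − (-6)·(-33)) + ((-6)·3 − (-32)·(-7))| = 1686, so the area is 843.
The number of boundary lattice points is Σ gcd(|Δx|,|Δy|) = gcd(71,9) + gcd(5,27) + gcd(40,26) + gcd(26,10) = 1+1+2+2 = 6.
Pick's theorem gives I = A − B/2 + 1 = 843 − 6/2 + 1 = 841, so the closed region contains I + B = 841 + 6 = 847 lattice points.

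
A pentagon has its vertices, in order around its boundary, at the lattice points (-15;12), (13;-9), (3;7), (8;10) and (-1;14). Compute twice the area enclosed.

By the shoelace formula, twice the signed area is |[(-15)·(-9) − 13·12] + [13·7 − 3·(-9)] + [3·10 − 8·7] + [8·14 − (-1)·10] + [(-1)·12 − (-15)·14]| = 391, so the area is 391/2.

391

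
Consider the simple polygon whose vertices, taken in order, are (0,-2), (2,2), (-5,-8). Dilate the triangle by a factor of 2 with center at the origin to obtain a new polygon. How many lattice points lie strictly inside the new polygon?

13

By the shoelace formula, twice the signed area is |[0·2 − 2·(-2)] + [2·(-8) − (-5)·2] + [(-5)·(-2) − 0·(-8)]| = 8, so the area is 4.
Summing gcd(|Δx|,|Δy|) over the edges gives the boundary count: gcd(2,4) + gcd(7,10) + gcd(5,6) = 2+1+1 = 4.
Scaling by 2 multiplies the area by 2² = 4 (so the new area is 16) and multiplies the boundary lattice-point count by 2, giving 8.
By Pick's theorem, the interior count of the dilated polygon is 16 − 8/2 + 1 = 13.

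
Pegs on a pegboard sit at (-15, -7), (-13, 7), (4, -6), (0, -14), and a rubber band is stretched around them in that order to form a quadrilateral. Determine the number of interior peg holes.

Using the shoelace formula, 2A = |[(-15)·7 − (-13)·(-7)] + [(-13)·(-6) − 4·7] + [4·(-14) − 0·(-6)] + [0·(-7) − (-15)·(-14)]| = 412, so the area is 206.
Along each edge there are gcd(|Δx|,|Δy|)+1 lattice points, so counting each shared vertex once the boundary has gcd(2,14) + gcd(17,13) + gcd(4,8) + gcd(15,7) = 2+1+4+1 = 8.
Pick's theorem gives I = A − B/2 + 1 = 206 − 8/2 + 1 = 203.

203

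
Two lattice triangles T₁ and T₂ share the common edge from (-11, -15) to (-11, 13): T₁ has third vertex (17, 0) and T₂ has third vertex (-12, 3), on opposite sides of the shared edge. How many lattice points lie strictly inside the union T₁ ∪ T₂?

405

The union is the simple quadrilateral with vertices (-11, -15), (17, 0), (-11, 13), (-12, 3) in order.
By the shoelace formula, twice the signed area is |[(-11)·0 − 17·(-15)] + [17·13 − (-11)·0] + [(-11)·3 − (-12)·13] + [(-12)·(-15) − (-11)·3]| = 812, so the area is 406.
The number of boundary lattice points is Σ gcd(|Δx|,|Δy|) = gcd(28,15) + gcd(28,13) + gcd(1,10) + gcd(1,18) = 1+1+1+1 = 4.
By Pick's theorem I = A − B/2 + 1 = 406 − 4/2 + 1 = 405.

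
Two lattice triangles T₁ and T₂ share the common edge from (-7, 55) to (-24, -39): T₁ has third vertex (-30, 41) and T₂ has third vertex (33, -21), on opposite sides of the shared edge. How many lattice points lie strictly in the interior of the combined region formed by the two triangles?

3484

The union is the simple quadrilateral with vertices (-7, 55), (-30, 41), (-24, -39), (33, -21) in order.
The shoelace formula gives twice the area as |((-7)·41 − (-30)·55) + ((-30)·(-39) − (-24)·41) + ((-24)·(-21) − 33·(-39)) + (33·55 − (-7)·(-21))| = 6976, so the area is 3488.
Along each edge there are gcd(|Δx|,|Δy|)+1 lattice points, so counting each shared vertex once the boundary has gcd(23,14) + gcd(6,80) + gcd(57,18) + gcd(40,76) = 1+2+3+4 = 10.
By Pick's theorem I = A − B/2 + 1 = 3488 − 10/2 + 1 = 3484.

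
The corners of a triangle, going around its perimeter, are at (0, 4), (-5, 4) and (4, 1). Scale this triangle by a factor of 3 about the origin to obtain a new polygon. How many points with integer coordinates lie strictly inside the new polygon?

55

The shoelace formula gives twice the area as |[0·4 − (-5)·4] + [(-5)·1 − 4·4] + [4·4 − 0·1]| = 15, so the area is 7.5.
The number of boundary lattice points is Σ gcd(|Δx|,|Δy|) = gcd(5,0) + gcd(9,3) + gcd(4,3) = 5+3+1 = 9.
Scaling by 3 multiplies the area by 3² = 9 (so the new area is 67.5) and multiplies the boundary lattice-point count by 3, giving 27.
By Pick's theorem, the interior count of the dilated polygon is 67.5 − 27/2 + 1 = 55.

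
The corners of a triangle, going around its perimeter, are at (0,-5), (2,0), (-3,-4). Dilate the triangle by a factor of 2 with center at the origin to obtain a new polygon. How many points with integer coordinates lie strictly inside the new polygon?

32

Using the shoelace formula, 2A = |[0·0 − 2·(-5)] + [2·(-4) − (-3)·0] + [(-3)·(-5) − 0·(-4)]| = 17, so the area is 8.5.
The number of boundary lattice points is Σ gcd(|Δx|,|Δy|) = gcd(2,5) + gcd(5,4) + gcd(3,1) = 1+1+1 = 3.
Scaling by 2 multiplies the area by 2² = 4 (so the new area is 34) and multiplies the boundary lattice-point count by 2, giving 6.
By Pick's theorem, the interior count of the dilated polygon is 34 − 6/2 + 1 = 32.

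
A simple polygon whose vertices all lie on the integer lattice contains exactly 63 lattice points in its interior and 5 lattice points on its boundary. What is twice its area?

Pick's theorem states A = I + B/2 − 1, so A = 63 + 5/2 − 1 = 129/2.
Hence 2A = 129.

129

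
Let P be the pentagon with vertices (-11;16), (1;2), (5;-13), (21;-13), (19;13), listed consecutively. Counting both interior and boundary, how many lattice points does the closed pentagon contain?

570

By the shoelace formula, twice the signed area is |[(-11)·2 − 1·16] + [1·(-13) − 5·2] + [5·(-13) − 21·(-13)] + [21·13 − 19·(-13)] + [19·16 − (-11)·13]| = 1114, so the area is 557.
Along each edge there are gcd(|Δx|,|Δy|)+1 lattice points, so counting each shared vertex once the boundary has gcd(12,14) + gcd(4,15) + gcd(16,0) + gcd(2,26) + gcd(30,3) = 2+1+16+2+3 = 24.
Pick's theorem gives I = A − B/2 + 1 = 557 − 24/2 + 1 = 546, so the closed region contains I + B = 546 + 24 = 570 lattice points.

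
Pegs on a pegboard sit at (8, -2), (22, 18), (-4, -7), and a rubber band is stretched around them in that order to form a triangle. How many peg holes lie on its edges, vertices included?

The number of boundary lattice points is Σ gcd(|Δx|,|Δy|) = gcd(14,20) + gcd(26,25) + gcd(12,5) = 2+1+1 = 4.

4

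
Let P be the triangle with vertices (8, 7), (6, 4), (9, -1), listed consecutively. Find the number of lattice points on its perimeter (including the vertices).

3

The number of boundary lattice points is Σ gcd(|Δx|,|Δy|) = gcd(2,3) + gcd(3,5) + gcd(1,8) = 1+1+1 = 3.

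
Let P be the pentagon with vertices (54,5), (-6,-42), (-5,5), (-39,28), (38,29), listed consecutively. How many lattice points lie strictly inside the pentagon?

Using the shoelace formula, 2A = |[54·(-42) − (-6)·5] + [(-6)·5 − (-5)·(-42)] + [(-5)·28 − (-39)·5] + [(-39)·29 − 38·28] + [38·5 − 54·29]| = 5994, so the area is 2997.
Along each edge there are gcd(|Δx|,|Δy|)+1 lattice points, so counting each shared vertex once the boundary has gcd(60,47) + gcd(1,47) + gcd(34,23) + gcd(77,1) + gcd(16,24) = 1+1+1+1+8 = 12.
By Pick's theorem A = I + B/2 − 1, so I = 2997 − 12/2 + 1 = 2992.

2992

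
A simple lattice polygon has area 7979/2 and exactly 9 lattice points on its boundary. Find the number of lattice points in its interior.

From Pick's theorem, I = A − B/2 + 1 = 7979/2 − 9/2 + 1 = 3986.

3986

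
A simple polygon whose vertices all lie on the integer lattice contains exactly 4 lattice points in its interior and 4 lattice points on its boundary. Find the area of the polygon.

5

Pick's theorem states A = I + B/2 − 1, so A = 4 + 4/2 − 1 = 5.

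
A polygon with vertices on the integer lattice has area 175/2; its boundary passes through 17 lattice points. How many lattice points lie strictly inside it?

80

From Pick's theorem, I = A − B/2 + 1 = 175/2 − 17/2 + 1 = 80.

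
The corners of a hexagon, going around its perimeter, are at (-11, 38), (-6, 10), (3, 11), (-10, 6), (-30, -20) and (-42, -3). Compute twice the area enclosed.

The shoelace formula gives twice the area as |((-11)·10 − (-6)·38) + ((-6)·11 − 3·10) + (3·6 − (-10)·11) + ((-10)·(-20) − (-30)·6) + ((-30)·(-3) − (-42)·(-20)) + ((-42)·38 − (-11)·(-3))| = 1849, so the area is 924.5.

1849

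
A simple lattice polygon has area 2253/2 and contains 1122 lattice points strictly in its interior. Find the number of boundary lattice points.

Pick's theorem gives A = I + B/2 − 1, so B = 2(A − I + 1) = 2(2253/2 − 1122 + 1) = 11.

11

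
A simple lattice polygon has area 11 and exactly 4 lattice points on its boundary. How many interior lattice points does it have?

From Pick's theorem, I = A − B/2 + 1 = 11 − 4/2 + 1 = 10.

10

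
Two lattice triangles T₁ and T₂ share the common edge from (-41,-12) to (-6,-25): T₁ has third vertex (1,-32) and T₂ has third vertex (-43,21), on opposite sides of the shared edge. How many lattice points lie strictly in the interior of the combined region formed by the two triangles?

637

The union is the simple quadrilateral with vertices (-41,-12), (1,-32), (-6,-25), (-43,21) in order.
By the shoelace formula, twice the signed area is |[(-41)·(-32) − 1·(-12)] + [1·(-25) − (-6)·(-32)] + [(-6)·21 − (-43)·(-25)] + [(-43)·(-12) − (-41)·21]| = 1283, so the area is 1283/2.
The number of boundary lattice points is Σ gcd(|Δx|,|Δy|) = gcd(42,20) + gcd(7,7) + gcd(37,46) + gcd(2,33) = 2+7+1+1 = 11.
By Pick's theorem I = A − B/2 + 1 = 1283/2 − 11/2 + 1 = 637.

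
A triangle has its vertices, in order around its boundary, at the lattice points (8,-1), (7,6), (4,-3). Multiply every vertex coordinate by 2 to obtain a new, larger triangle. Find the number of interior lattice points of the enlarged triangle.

55

Using the shoelace formula, 2A = |[8·6 − 7·(-1)] + [7·(-3) − 4·6] + [4·(-1) − 8·(-3)]| = 30, so the area is 15.
The number of boundary lattice points is Σ gcd(|Δx|,|Δy|) = gcd(1,7) + gcd(3,9) + gcd(4,2) = 1+3+2 = 6.
Scaling by 2 multiplies the area by 2² = 4 (so the new area is 60) and multiplies the boundary lattice-point count by 2, giving 12.
By Pick's theorem, the interior count of the dilated polygon is 60 − 12/2 + 1 = 55.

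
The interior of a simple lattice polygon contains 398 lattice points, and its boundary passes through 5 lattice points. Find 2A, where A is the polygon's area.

Pick's theorem states A = I + B/2 − 1, so A = 398 + 5/2 − 1 = 799/2.
Hence 2A = 799.

799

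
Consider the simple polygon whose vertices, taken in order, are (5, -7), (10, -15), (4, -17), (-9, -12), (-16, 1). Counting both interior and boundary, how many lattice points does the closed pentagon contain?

By the shoelace formula, twice the signed area is |[5·(-15) − 10·(-7)] + [10·(-17) − 4·(-15)] + [4·(-12) − (-9)·(-17)] + [(-9)·1 − (-16)·(-12)] + [(-16)·(-7) − 5·1]| = 410, so the area is 205.
Along each edge there are gcd(|Δx|,|Δy|)+1 lattice points, so counting each shared vertex once the boundary has gcd(5,8) + gcd(6,2) + gcd(13,5) + gcd(7,13) + gcd(21,8) = 1+2+1+1+1 = 6.
Pick's theorem gives I = A − B/2 + 1 = 205 − 6/2 + 1 = 203, so the closed region contains I + B = 203 + 6 = 209 lattice points.

209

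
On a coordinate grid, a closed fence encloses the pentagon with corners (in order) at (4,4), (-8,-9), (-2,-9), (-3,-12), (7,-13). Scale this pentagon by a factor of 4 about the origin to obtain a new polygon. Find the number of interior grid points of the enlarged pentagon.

1981

By the shoelace formula, twice the signed area is |(4·(-9) − (-8)·4) + ((-8)·(-9) − (-2)·(-9)) + ((-2)·(-12) − (-3)·(-9)) + ((-3)·(-13) − 7·(-12)) + (7·4 − 4·(-13))| = 250, so the area is 125.
Summing gcd(|Δx|,|Δy|) over the edges gives the boundary count: gcd(12,13) + gcd(6,0) + gcd(1,3) + gcd(10,1) + gcd(3,17) = 1+6+1+1+1 = 10.
Scaling by 4 multiplies the area by 4² = 16 (so the new area is 2000) and multiplies the boundary lattice-point count by 4, giving 40.
By Pick's theorem, the interior count of the dilated polygon is 2000 − 40/2 + 1 = 1981.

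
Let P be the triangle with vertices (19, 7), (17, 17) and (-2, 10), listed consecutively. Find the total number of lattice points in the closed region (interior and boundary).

106

Using the shoelace formula, 2A = |[19·17 − 17·7] + [17·10 − (-2)·17] + [(-2)·7 − 19·10]| = 204, so the area is 102.
Along each edge there are gcd(|Δx|,|Δy|)+1 lattice points, so counting each shared vertex once the boundary has gcd(2,10) + gcd(19,7) + gcd(21,3) = 2+1+3 = 6.
Pick's theorem gives I = A − B/2 + 1 = 102 − 6/2 + 1 = 100, so the closed region contains I + B = 100 + 6 = 106 lattice points.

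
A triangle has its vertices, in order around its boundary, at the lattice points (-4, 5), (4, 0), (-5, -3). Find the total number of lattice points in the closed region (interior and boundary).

38

Using the shoelace formula, 2A = |((-4)·0 − 4·5) + (4·(-3) − (-5)·0) + ((-5)·5 − (-4)·(-3))| = 69, so the area is 34.5.
Along each edge there are gcd(|Δx|,|Δy|)+1 lattice points, so counting each shared vertex once the boundary has gcd(8,5) + gcd(9,3) + gcd(1,8) = 1+3+1 = 5.
Pick's theorem gives I = A − B/2 + 1 = 34.5 − 5/2 + 1 = 33, so the closed region contains I + B = 33 + 5 = 38 lattice points.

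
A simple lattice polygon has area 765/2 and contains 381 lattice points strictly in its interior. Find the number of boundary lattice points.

Pick's theorem gives A = I + B/2 − 1, so B = 2(A − I + 1) = 2(765/2 − 381 + 1) = 5.

5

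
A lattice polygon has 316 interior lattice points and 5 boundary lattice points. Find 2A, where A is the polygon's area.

By Pick's theorem, A = I + B/2 − 1 = 316 + 5/2 − 1 = 635/2.
Hence 2A = 635.

635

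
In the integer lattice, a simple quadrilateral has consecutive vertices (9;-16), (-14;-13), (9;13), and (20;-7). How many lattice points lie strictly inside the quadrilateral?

By the shoelace formula, twice the signed area is |(9·(-13) − (-14)·(-16)) + ((-14)·13 − 9·(-13)) + (9·(-7) − 20·13) + (20·(-16) − 9·(-7))| = 986, so the area is 493.
Along each edge there are gcd(|Δx|,|Δy|)+1 lattice points, so counting each shared vertex once the boundary has gcd(23,3) + gcd(23,26) + gcd(11,20) + gcd(11,9) = 1+1+1+1 = 4.
By Pick's theorem A = I + B/2 − 1, so I = 493 − 4/2 + 1 = 492.

492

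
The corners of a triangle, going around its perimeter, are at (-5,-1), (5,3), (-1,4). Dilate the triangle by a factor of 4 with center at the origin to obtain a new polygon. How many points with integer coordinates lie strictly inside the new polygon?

Using the shoelace formula, 2A = |[(-5)·3 − 5·(-1)] + [5·4 − (-1)·3] + [(-1)·(-1) − (-5)·4]| = 34, so the area is 17.
The number of boundary lattice points is Σ gcd(|Δx|,|Δy|) = gcd(10,4) + gcd(6,1) + gcd(4,5) = 2+1+1 = 4.
Scaling by 4 multiplies the area by 4² = 16 (so the new area is 272) and multiplies the boundary lattice-point count by 4, giving 16.
By Pick's theorem, the interior count of the dilated polygon is 272 − 16/2 + 1 = 265.

265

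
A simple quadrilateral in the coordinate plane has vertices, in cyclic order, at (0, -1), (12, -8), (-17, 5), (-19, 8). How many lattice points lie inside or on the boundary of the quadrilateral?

46

Using the shoelace formula, 2A = |[0·(-8) − 12·(-1)] + [12·5 − (-17)·(-8)] + [(-17)·8 − (-19)·5] + [(-19)·(-1) − 0·8]| = 86, so the area is 43.
The number of boundary lattice points is Σ gcd(|Δx|,|Δy|) = gcd(12,7) + gcd(29,13) + gcd(2,3) + gcd(19,9) = 1+1+1+1 = 4.
Pick's theorem gives I = A − B/2 + 1 = 43 − 4/2 + 1 = 42, so the closed region contains I + B = 42 + 4 = 46 lattice points.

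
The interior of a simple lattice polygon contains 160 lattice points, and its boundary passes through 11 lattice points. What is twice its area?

329

Pick's theorem states A = I + B/2 − 1, so A = 160 + 11/2 − 1 = 329/2.
Hence 2A = 329.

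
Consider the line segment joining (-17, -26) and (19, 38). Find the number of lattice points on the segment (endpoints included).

5

The number of lattice points on a segment between lattice points is gcd(|Δx|,|Δy|) + 1 = gcd(36,64) + 1 = 4 + 1 = 5.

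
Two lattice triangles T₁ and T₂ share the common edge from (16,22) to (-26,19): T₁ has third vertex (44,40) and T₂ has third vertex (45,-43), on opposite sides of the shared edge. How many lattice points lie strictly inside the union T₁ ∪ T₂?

The union is the simple quadrilateral with vertices (16,22), (44,40), (-26,19), (45,-43) in order.
Using the shoelace formula, 2A = |(16·40 − 44·22) + (44·19 − (-26)·40) + ((-26)·(-43) − 45·19) + (45·22 − 16·(-43))| = 3489, so the area is 1744.5.
The number of boundary lattice points is Σ gcd(|Δx|,|Δy|) = gcd(28,18) + gcd(70,21) + gcd(71,62) + gcd(29,65) = 2+7+1+1 = 11.
By Pick's theorem I = A − B/2 + 1 = 1744.5 − 11/2 + 1 = 1740.

1740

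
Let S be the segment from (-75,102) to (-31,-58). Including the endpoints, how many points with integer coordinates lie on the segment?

5

The number of lattice points on a segment between lattice points is gcd(|Δx|,|Δy|) + 1 = gcd(44,160) + 1 = 4 + 1 = 5.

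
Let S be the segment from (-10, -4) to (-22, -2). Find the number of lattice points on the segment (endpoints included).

3

The number of lattice points on a segment between lattice points is gcd(|Δx|,|Δy|) + 1 = gcd(12,2) + 1 = 2 + 1 = 3.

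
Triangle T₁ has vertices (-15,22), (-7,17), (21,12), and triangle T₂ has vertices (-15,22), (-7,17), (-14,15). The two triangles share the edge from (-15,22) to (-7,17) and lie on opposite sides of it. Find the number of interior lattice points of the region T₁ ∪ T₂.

The union is the simple quadrilateral with vertices (-15,22), (21,12), (-7,17), (-14,15) in order.
By the shoelace formula, twice the signed area is |[(-15)·12 − 21·22] + [21·17 − (-7)·12] + [(-7)·15 − (-14)·17] + [(-14)·22 − (-15)·15]| = 151, so the area is 151/2.
Summing gcd(|Δx|,|Δy|) over the edges gives the boundary count: gcd(36,10) + gcd(28,5) + gcd(7,2) + gcd(1,7) = 2+1+1+1 = 5.
By Pick's theorem I = A − B/2 + 1 = 151/2 − 5/2 + 1 = 74.

74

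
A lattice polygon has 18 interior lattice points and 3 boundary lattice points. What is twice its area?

By Pick's theorem, A = I + B/2 − 1 = 18 + 3/2 − 1 = 37/2.
Hence 2A = 37.

37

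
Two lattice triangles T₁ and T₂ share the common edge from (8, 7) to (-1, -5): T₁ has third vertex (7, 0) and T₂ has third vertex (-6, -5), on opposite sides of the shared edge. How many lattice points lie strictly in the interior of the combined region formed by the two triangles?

The union is the simple quadrilateral with vertices (8, 7), (7, 0), (-1, -5), (-6, -5) in order.
The shoelace formula gives twice the area as |[8·0 − 7·7] + [7·(-5) − (-1)·0] + [(-1)·(-5) − (-6)·(-5)] + [(-6)·7 − 8·(-5)]| = 111, so the area is 111/2.
The number of boundary lattice points is Σ gcd(|Δx|,|Δy|) = gcd(1,7) + gcd(8,5) + gcd(5,0) + gcd(14,12) = 1+1+5+2 = 9.
By Pick's theorem I = A − B/2 + 1 = 111/2 − 9/2 + 1 = 52.

52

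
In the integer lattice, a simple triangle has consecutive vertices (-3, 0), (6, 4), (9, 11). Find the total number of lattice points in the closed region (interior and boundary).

By the shoelace formula, twice the signed area is |((-3)·4 − 6·0) + (6·11 − 9·4) + (9·0 − (-3)·11)| = 51, so the area is 51/2.
The number of boundary lattice points is Σ gcd(|Δx|,|Δy|) = gcd(9,4) + gcd(3,7) + gcd(12,11) = 1+1+1 = 3.
Pick's theorem gives I = A − B/2 + 1 = 51/2 − 3/2 + 1 = 25, so the closed region contains I + B = 25 + 3 = 28 lattice points.

28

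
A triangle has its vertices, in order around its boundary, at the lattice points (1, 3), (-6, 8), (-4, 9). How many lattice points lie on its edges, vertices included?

Summing gcd(|Δx|,|Δy|) over the edges gives the boundary count: gcd(7,5) + gcd(2,1) + gcd(5,6) = 1+1+1 = 3.

3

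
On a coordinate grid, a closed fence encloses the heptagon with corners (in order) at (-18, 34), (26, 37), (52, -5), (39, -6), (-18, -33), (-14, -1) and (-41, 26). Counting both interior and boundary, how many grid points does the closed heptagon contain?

Using the shoelace formula, 2A = |((-18)·37 − 26·34) + (26·(-5) − 52·37) + (52·(-6) − 39·(-5)) + (39·(-33) − (-18)·(-6)) + ((-18)·(-1) − (-14)·(-33)) + ((-14)·26 − (-41)·(-1)) + ((-41)·34 − (-18)·26)| = 6891, so the area is 6891/2.
Along each edge there are gcd(|Δx|,|Δy|)+1 lattice points, so counting each shared vertex once the boundary has gcd(44,3) + gcd(26,42) + gcd(13,1) + gcd(57,27) + gcd(4,32) + gcd(27,27) + gcd(23,8) = 1+2+1+3+4+27+1 = 39.
Pick's theorem gives I = A − B/2 + 1 = 6891/2 − 39/2 + 1 = 3427, so the closed region contains I + B = 3427 + 39 = 3466 lattice points.

3466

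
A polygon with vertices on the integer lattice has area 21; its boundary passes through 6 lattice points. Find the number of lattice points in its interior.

From Pick's theorem, I = A − B/2 + 1 = 21 − 6/2 + 1 = 19.

19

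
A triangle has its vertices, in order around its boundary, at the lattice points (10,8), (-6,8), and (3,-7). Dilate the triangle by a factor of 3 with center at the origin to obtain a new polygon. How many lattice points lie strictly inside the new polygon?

By the shoelace formula, twice the signed area is |(10·8 − (-6)·8) + ((-6)·(-7) − 3·8) + (3·8 − 10·(-7))| = 240, so the area is 120.
Along each edge there are gcd(|Δx|,|Δy|)+1 lattice points, so counting each shared vertex once the boundary has gcd(16,0) + gcd(9,15) + gcd(7,15) = 16+3+1 = 20.
Scaling by 3 multiplies the area by 3² = 9 (so the new area is 1080) and multiplies the boundary lattice-point count by 3, giving 60.
By Pick's theorem, the interior count of the dilated polygon is 1080 − 60/2 + 1 = 1051.

1051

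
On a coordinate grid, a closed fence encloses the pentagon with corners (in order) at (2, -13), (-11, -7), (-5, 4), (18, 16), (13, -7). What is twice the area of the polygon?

877

Using the shoelace formula, 2A = |(2·(-7) − (-11)·(-13)) + ((-11)·4 − (-5)·(-7)) + ((-5)·16 − 18·4) + (18·(-7) − 13·16) + (13·(-13) − 2·(-7))| = 877, so the area is 877/2.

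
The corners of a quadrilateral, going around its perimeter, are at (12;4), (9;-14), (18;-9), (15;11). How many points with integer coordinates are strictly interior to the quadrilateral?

112

The shoelace formula gives twice the area as |[12·(-14) − 9·4] + [9·(-9) − 18·(-14)] + [18·11 − 15·(-9)] + [15·4 − 12·11]| = 228, so the area is 114.
The number of boundary lattice points is Σ gcd(|Δx|,|Δy|) = gcd(3,18) + gcd(9,5) + gcd(3,20) + gcd(3,7) = 3+1+1+1 = 6.
By Pick's theorem A = I + B/2 − 1, so I = 114 − 6/2 + 1 = 112.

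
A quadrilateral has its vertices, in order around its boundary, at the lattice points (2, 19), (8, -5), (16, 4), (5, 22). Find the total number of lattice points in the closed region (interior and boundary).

Using the shoelace formula, 2A = |[2·(-5) − 8·19] + [8·4 − 16·(-5)] + [16·22 − 5·4] + [5·19 − 2·22]| = 333, so the area is 166.5.
Summing gcd(|Δx|,|Δy|) over the edges gives the boundary count: gcd(6,24) + gcd(8,9) + gcd(11,18) + gcd(3,3) = 6+1+1+3 = 11.
Pick's theorem gives I = A − B/2 + 1 = 166.5 − 11/2 + 1 = 162, so the closed region contains I + B = 162 + 11 = 173 lattice points.

173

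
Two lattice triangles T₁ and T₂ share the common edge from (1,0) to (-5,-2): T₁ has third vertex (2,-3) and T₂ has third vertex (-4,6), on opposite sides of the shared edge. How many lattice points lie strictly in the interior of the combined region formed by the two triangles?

32

The union is the simple quadrilateral with vertices (1,0), (2,-3), (-5,-2), (-4,6) in order.
The shoelace formula gives twice the area as |(1·(-3) − 2·0) + (2·(-2) − (-5)·(-3)) + ((-5)·6 − (-4)·(-2)) + ((-4)·0 − 1·6)| = 66, so the area is 33.
Summing gcd(|Δx|,|Δy|) over the edges gives the boundary count: gcd(1,3) + gcd(7,1) + gcd(1,8) + gcd(5,6) = 1+1+1+1 = 4.
By Pick's theorem I = A − B/2 + 1 = 33 − 4/2 + 1 = 32.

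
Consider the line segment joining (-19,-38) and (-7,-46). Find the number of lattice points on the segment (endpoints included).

5

The number of lattice points on a segment between lattice points is gcd(|Δx|,|Δy|) + 1 = gcd(12,8) + 1 = 4 + 1 = 5.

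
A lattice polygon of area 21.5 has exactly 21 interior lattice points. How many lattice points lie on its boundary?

Pick's theorem gives A = I + B/2 − 1, so B = 2(A − I + 1) = 2(21.5 − 21 + 1) = 3.

3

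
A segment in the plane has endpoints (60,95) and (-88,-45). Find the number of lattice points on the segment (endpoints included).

5

The number of lattice points on a segment between lattice points is gcd(|Δx|,|Δy|) + 1 = gcd(148,140) + 1 = 4 + 1 = 5.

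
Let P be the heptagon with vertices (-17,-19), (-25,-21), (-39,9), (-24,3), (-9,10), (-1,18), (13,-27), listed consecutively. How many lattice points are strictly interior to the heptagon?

The shoelace formula gives twice the area as |[(-17)·(-21) − (-25)·(-19)] + [(-25)·9 − (-39)·(-21)] + [(-39)·3 − (-24)·9] + [(-24)·10 − (-9)·3] + [(-9)·18 − (-1)·10] + [(-1)·(-27) − 13·18] + [13·(-19) − (-17)·(-27)]| = 2341, so the area is 2341/2.
Summing gcd(|Δx|,|Δy|) over the edges gives the boundary count: gcd(8,2) + gcd(14,30) + gcd(15,6) + gcd(15,7) + gcd(8,8) + gcd(14,45) + gcd(30,8) = 2+2+3+1+8+1+2 = 19.
Pick's theorem gives I = A − B/2 + 1 = 2341/2 − 19/2 + 1 = 1162.

1162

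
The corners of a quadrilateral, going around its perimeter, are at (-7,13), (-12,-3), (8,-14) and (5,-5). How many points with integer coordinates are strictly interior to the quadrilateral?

210

By the shoelace formula, twice the signed area is |((-7)·(-3) − (-12)·13) + ((-12)·(-14) − 8·(-3)) + (8·(-5) − 5·(-14)) + (5·13 − (-7)·(-5))| = 429, so the area is 214.5.
Along each edge there are gcd(|Δx|,|Δy|)+1 lattice points, so counting each shared vertex once the boundary has gcd(5,16) + gcd(20,11) + gcd(3,9) + gcd(12,18) = 1+1+3+6 = 11.
Pick's theorem gives I = A − B/2 + 1 = 214.5 − 11/2 + 1 = 210.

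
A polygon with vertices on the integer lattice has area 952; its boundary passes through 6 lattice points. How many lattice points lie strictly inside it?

Pick's theorem A = I + B/2 − 1 rearranges to I = A − B/2 + 1 = 952 − 6/2 + 1 = 950.

950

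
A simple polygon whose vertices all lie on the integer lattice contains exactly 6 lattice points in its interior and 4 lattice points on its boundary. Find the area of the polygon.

By Pick's theorem, A = I + B/2 − 1 = 6 + 4/2 − 1 = 7.

7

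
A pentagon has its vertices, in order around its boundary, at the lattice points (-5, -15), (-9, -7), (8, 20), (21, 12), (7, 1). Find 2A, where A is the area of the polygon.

711

The shoelace formula gives twice the area as |[(-5)·(-7) − (-9)·(-15)] + [(-9)·20 − 8·(-7)] + [8·12 − 21·20] + [21·1 − 7·12] + [7·(-15) − (-5)·1]| = 711, so the area is 711/2.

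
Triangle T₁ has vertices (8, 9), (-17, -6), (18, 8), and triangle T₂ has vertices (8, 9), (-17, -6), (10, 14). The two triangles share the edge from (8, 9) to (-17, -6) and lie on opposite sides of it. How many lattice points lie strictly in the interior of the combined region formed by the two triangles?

131

The union is the simple quadrilateral with vertices (8, 9), (18, 8), (-17, -6), (10, 14) in order.
By the shoelace formula, twice the signed area is |(8·8 − 18·9) + (18·(-6) − (-17)·8) + ((-17)·14 − 10·(-6)) + (10·9 − 8·14)| = 270, so the area is 135.
The number of boundary lattice points is Σ gcd(|Δx|,|Δy|) = gcd(10,1) + gcd(35,14) + gcd(27,20) + gcd(2,5) = 1+7+1+1 = 10.
By Pick's theorem I = A − B/2 + 1 = 135 − 10/2 + 1 = 131.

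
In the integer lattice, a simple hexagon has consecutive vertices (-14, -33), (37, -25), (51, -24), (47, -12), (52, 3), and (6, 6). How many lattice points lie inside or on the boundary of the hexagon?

1717

Using the shoelace formula, 2A = |((-14)·(-25) − 37·(-33)) + (37·(-24) − 51·(-25)) + (51·(-12) − 47·(-24)) + (47·3 − 52·(-12)) + (52·6 − 6·3) + (6·(-33) − (-14)·6)| = 3419, so the area is 1709.5.
Summing gcd(|Δx|,|Δy|) over the edges gives the boundary count: gcd(51,8) + gcd(14,1) + gcd(4,12) + gcd(5,15) + gcd(46,3) + gcd(20,39) = 1+1+4+5+1+1 = 13.
Pick's theorem gives I = A − B/2 + 1 = 1709.5 − 13/2 + 1 = 1704, so the closed region contains I + B = 1704 + 13 = 1717 lattice points.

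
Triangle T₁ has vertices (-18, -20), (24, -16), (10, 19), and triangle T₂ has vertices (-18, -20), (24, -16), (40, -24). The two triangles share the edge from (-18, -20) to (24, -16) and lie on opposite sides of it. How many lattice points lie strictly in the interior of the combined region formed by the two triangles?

The union is the simple quadrilateral with vertices (-18, -20), (10, 19), (24, -16), (40, -24) in order.
By the shoelace formula, twice the signed area is |((-18)·19 − 10·(-20)) + (10·(-16) − 24·19) + (24·(-24) − 40·(-16)) + (40·(-20) − (-18)·(-24))| = 1926, so the area is 963.
The number of boundary lattice points is Σ gcd(|Δx|,|Δy|) = gcd(28,39) + gcd(14,35) + gcd(16,8) + gcd(58,4) = 1+7+8+2 = 18.
By Pick's theorem I = A − B/2 + 1 = 963 − 18/2 + 1 = 955.

955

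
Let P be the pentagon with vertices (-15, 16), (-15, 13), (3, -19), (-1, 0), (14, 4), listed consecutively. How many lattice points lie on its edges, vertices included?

8

Along each edge there are gcd(|Δx|,|Δy|)+1 lattice points, so counting each shared vertex once the boundary has gcd(0,3) + gcd(18,32) + gcd(4,19) + gcd(15,4) + gcd(29,12) = 3+2+1+1+1 = 8.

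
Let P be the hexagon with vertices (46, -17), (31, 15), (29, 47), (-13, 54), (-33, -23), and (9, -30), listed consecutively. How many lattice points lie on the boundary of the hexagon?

19

Summing gcd(|Δx|,|Δy|) over the edges gives the boundary count: gcd(15,32) + gcd(2,32) + gcd(42,7) + gcd(20,77) + gcd(42,7) + gcd(37,13) = 1+2+7+1+7+1 = 19.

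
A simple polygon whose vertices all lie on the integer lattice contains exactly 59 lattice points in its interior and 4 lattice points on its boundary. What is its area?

Pick's theorem states A = I + B/2 − 1, so A = 59 + 4/2 − 1 = 60.

60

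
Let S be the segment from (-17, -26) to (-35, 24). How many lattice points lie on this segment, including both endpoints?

The number of lattice points on a segment between lattice points is gcd(|Δx|,|Δy|) + 1 = gcd(18,50) + 1 = 2 + 1 = 3.

3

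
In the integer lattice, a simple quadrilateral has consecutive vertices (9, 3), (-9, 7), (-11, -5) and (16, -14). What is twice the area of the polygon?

620

Using the shoelace formula, 2A = |[9·7 − (-9)·3] + [(-9)·(-5) − (-11)·7] + [(-11)·(-14) − 16·(-5)] + [16·3 − 9·(-14)]| = 620, so the area is 310.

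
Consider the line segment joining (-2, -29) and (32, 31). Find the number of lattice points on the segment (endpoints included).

3

The number of lattice points on a segment between lattice points is gcd(|Δx|,|Δy|) + 1 = gcd(34,60) + 1 = 2 + 1 = 3.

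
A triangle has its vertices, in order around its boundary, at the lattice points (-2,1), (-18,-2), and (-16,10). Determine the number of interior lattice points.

Using the shoelace formula, 2A = |[(-2)·(-2) − (-18)·1] + [(-18)·10 − (-16)·(-2)] + [(-16)·1 − (-2)·10]| = 186, so the area is 93.
The number of boundary lattice points is Σ gcd(|Δx|,|Δy|) = gcd(16,3) + gcd(2,12) + gcd(14,9) = 1+2+1 = 4.
By Pick's theorem A = I + B/2 − 1, so I = 93 − 4/2 + 1 = 92.

92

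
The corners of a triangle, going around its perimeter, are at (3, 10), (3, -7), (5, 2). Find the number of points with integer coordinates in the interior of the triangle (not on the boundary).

The shoelace formula gives twice the area as |(3·(-7) − 3·10) + (3·2 − 5·(-7)) + (5·10 − 3·2)| = 34, so the area is 17.
Summing gcd(|Δx|,|Δy|) over the edges gives the boundary count: gcd(0,17) + gcd(2,9) + gcd(2,8) = 17+1+2 = 20.
Pick's theorem gives I = A − B/2 + 1 = 17 − 20/2 + 1 = 8.

8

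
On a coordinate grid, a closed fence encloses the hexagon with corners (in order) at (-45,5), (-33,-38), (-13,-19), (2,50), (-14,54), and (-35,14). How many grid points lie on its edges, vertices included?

11

Along each edge there are gcd(|Δx|,|Δy|)+1 lattice points, so counting each shared vertex once the boundary has gcd(12,43) + gcd(20,19) + gcd(15,69) + gcd(16,4) + gcd(21,40) + gcd(10,9) = 1+1+3+4+1+1 = 11.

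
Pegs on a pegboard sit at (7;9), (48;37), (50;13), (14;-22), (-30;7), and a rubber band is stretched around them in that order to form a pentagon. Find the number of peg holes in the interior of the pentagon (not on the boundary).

1779

By the shoelace formula, twice the signed area is |(7·37 − 48·9) + (48·13 − 50·37) + (50·(-22) − 14·13) + (14·7 − (-30)·(-22)) + ((-30)·9 − 7·7)| = 3562, so the area is 1781.
The number of boundary lattice points is Σ gcd(|Δx|,|Δy|) = gcd(41,28) + gcd(2,24) + gcd(36,35) + gcd(44,29) + gcd(37,2) = 1+2+1+1+1 = 6.
By Pick's theorem A = I + B/2 − 1, so I = 1781 − 6/2 + 1 = 1779.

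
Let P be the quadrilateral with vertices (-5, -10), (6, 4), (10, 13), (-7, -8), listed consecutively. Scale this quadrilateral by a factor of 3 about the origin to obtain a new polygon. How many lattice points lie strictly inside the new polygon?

529

The shoelace formula gives twice the area as |((-5)·4 − 6·(-10)) + (6·13 − 10·4) + (10·(-8) − (-7)·13) + ((-7)·(-10) − (-5)·(-8))| = 119, so the area is 119/2.
Summing gcd(|Δx|,|Δy|) over the edges gives the boundary count: gcd(11,14) + gcd(4,9) + gcd(17,21) + gcd(2,2) = 1+1+1+2 = 5.
Scaling by 3 multiplies the area by 3² = 9 (so the new area is 1071/2) and multiplies the boundary lattice-point count by 3, giving 15.
By Pick's theorem, the interior count of the dilated polygon is 1071/2 − 15/2 + 1 = 529.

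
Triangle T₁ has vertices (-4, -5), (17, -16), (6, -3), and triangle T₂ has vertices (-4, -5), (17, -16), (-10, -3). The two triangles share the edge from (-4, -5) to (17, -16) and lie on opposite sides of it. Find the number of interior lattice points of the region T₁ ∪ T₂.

86

The union is the simple quadrilateral with vertices (-4, -5), (6, -3), (17, -16), (-10, -3) in order.
Using the shoelace formula, 2A = |[(-4)·(-3) − 6·(-5)] + [6·(-16) − 17·(-3)] + [17·(-3) − (-10)·(-16)] + [(-10)·(-5) − (-4)·(-3)]| = 176, so the area is 88.
Summing gcd(|Δx|,|Δy|) over the edges gives the boundary count: gcd(10,2) + gcd(11,13) + gcd(27,13) + gcd(6,2) = 2+1+1+2 = 6.
By Pick's theorem I = A − B/2 + 1 = 88 − 6/2 + 1 = 86.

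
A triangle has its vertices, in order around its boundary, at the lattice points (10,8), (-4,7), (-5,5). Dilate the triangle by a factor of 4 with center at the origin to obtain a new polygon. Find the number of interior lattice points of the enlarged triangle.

207

The shoelace formula gives twice the area as |[10·7 − (-4)·8] + [(-4)·5 − (-5)·7] + [(-5)·8 − 10·5]| = 27, so the area is 13.5.
Summing gcd(|Δx|,|Δy|) over the edges gives the boundary count: gcd(14,1) + gcd(1,2) + gcd(15,3) = 1+1+3 = 5.
Scaling by 4 multiplies the area by 4² = 16 (so the new area is 216) and multiplies the boundary lattice-point count by 4, giving 20.
By Pick's theorem, the interior count of the dilated polygon is 216 − 20/2 + 1 = 207.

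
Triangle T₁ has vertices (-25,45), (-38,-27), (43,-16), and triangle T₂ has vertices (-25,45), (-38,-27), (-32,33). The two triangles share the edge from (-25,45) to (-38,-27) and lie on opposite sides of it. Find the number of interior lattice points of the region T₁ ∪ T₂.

3015

The union is the simple quadrilateral with vertices (-25,45), (43,-16), (-38,-27), (-32,33) in order.
By the shoelace formula, twice the signed area is |[(-25)·(-16) − 43·45] + [43·(-27) − (-38)·(-16)] + [(-38)·33 − (-32)·(-27)] + [(-32)·45 − (-25)·33]| = 6037, so the area is 3018.5.
The number of boundary lattice points is Σ gcd(|Δx|,|Δy|) = gcd(68,61) + gcd(81,11) + gcd(6,60) + gcd(7,12) = 1+1+6+1 = 9.
By Pick's theorem I = A − B/2 + 1 = 3018.5 − 9/2 + 1 = 3015.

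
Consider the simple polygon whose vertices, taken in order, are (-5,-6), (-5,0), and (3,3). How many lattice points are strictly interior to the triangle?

By the shoelace formula, twice the signed area is |((-5)·0 − (-5)·(-6)) + ((-5)·3 − 3·0) + (3·(-6) − (-5)·3)| = 48, so the area is 24.
Summing gcd(|Δx|,|Δy|) over the edges gives the boundary count: gcd(0,6) + gcd(8,3) + gcd(8,9) = 6+1+1 = 8.
By Pick's theorem A = I + B/2 − 1, so I = 24 − 8/2 + 1 = 21.

21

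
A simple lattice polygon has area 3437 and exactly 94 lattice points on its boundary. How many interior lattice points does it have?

From Pick's theorem, I = A − B/2 + 1 = 3437 − 94/2 + 1 = 3391.

3391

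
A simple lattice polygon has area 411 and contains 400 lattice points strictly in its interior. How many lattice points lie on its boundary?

24

Pick's theorem gives A = I + B/2 − 1, so B = 2(A − I + 1) = 2(411 − 400 + 1) = 24.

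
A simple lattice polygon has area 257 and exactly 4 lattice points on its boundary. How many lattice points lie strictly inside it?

Pick's theorem A = I + B/2 − 1 rearranges to I = A − B/2 + 1 = 257 − 4/2 + 1 = 256.

256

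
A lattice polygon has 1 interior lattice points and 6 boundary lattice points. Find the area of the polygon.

By Pick's theorem, A = I + B/2 − 1 = 1 + 6/2 − 1 = 3.

3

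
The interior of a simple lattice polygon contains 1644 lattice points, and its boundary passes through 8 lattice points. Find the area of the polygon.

1647

By Pick's theorem, A = I + B/2 − 1 = 1644 + 8/2 − 1 = 1647.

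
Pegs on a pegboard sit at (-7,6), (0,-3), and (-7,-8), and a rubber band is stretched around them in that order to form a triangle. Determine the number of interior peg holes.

Using the shoelace formula, 2A = |[(-7)·(-3) − 0·6] + [0·(-8) − (-7)·(-3)] + [(-7)·6 − (-7)·(-8)]| = 98, so the area is 49.
Along each edge there are gcd(|Δx|,|Δy|)+1 lattice points, so counting each shared vertex once the boundary has gcd(7,9) + gcd(7,5) + gcd(0,14) = 1+1+14 = 16.
By Pick's theorem A = I + B/2 − 1, so I = 49 − 16/2 + 1 = 42.

42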